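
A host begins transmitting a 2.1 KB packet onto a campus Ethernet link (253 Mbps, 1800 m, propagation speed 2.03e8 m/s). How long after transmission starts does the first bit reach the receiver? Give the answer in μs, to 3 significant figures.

First bit experiences only propagation delay: d/s = 1800/2.03e+08 = 8.87 μs.

8.87 μs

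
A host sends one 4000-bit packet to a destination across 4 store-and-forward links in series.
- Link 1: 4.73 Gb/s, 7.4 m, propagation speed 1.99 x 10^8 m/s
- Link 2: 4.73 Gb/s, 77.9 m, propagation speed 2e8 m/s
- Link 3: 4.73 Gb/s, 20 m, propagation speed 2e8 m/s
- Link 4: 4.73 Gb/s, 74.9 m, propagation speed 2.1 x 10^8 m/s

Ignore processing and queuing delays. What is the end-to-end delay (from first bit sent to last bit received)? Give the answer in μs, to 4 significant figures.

4.266 μs

Transmission delay per hop = L/R = 4000/4730000000 = 0.845666 μs; 4 hops → 3.38266 μs.
Propagation delays (d/s per hop): 0.0371859, 0.3895, 0.1, 0.356667 μs; sum = 0.883353 μs.
End-to-end = 4.266 μs.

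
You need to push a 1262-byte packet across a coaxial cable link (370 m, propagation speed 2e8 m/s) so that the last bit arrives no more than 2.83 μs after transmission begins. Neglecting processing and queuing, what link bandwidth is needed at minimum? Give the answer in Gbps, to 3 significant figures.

10.3 Gbps

L = 10096 bits.
Propagation delay = 370 / 200000000 = 1.85 μs.
Transmission budget = 2.83 − 1.85 = 0.98 μs.
R ≥ L / t_tx = 10096 bits / 9.8e-07 s = 10.3 Gbps.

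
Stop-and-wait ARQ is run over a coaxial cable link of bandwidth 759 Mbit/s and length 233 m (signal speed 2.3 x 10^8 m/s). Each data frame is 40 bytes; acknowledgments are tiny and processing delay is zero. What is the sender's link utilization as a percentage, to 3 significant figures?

17.2 %

t_tx = L/R = 320/759000000 = 4.21607e-07 s.
t_prop = 233/2.3e+08 = 1.01304e-06 s; RTT = 2.02609e-06 s.
Cycle = t_tx + RTT = 2.44769e-06 s.
Utilization = t_tx / cycle = 4.21607e-07/2.44769e-06 = 17.2 %.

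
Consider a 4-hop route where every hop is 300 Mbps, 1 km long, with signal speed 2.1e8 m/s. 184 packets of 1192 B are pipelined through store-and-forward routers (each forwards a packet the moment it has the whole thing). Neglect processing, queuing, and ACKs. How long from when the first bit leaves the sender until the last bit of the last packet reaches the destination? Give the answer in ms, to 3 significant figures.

Per-hop transmission t_tx = L/R = 9536/300000000 = 0.0317867 ms.
Per-hop propagation t_prop = 1000/210000000 = 0.0047619 ms.
Pipeline fill: first packet needs 4·t_tx to clear all hops; remaining 183 packets each add one t_tx.
Total = (4+184-1)·t_tx + 4·t_prop = 187·0.0317867 + 4·0.0047619 = 5.96 ms.

5.96 ms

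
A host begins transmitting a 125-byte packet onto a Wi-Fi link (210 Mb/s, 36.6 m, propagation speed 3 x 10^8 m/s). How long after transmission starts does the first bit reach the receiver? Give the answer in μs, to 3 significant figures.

First bit experiences only propagation delay: d/s = 36.6/300000000 = 0.122 μs.

0.122 μs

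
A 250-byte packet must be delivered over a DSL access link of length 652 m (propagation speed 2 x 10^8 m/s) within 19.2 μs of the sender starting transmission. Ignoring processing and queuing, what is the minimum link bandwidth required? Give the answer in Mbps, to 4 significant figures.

125.5 Mbps

L = 2000 bits.
Propagation delay = 652 / 200000000 = 3.26 μs.
Transmission budget = 19.2 − 3.26 = 15.94 μs.
R ≥ L / t_tx = 2000 bits / 1.594e-05 s = 125.5 Mbps.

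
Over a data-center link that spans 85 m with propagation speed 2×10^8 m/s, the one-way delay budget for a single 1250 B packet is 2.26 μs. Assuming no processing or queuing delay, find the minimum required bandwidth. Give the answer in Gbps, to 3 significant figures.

5.45 Gbps

L = 10000 bits.
Propagation delay = 85 / 200000000 = 0.425 μs.
Transmission budget = 2.26 − 0.425 = 1.835 μs.
R ≥ L / t_tx = 10000 bits / 1.835e-06 s = 5.45 Gbps.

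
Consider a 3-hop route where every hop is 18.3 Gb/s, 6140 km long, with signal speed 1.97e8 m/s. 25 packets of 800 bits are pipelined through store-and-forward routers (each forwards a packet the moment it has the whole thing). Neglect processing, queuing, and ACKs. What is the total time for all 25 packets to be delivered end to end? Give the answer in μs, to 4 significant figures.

Per-hop transmission t_tx = L/R = 800/18300000000 = 0.0437158 μs.
Per-hop propagation t_prop = 6140000/197000000 = 31167.5 μs.
Pipeline fill: first packet needs 3·t_tx to clear all hops; remaining 24 packets each add one t_tx.
Total = (3+25-1)·t_tx + 3·t_prop = 27·0.0437158 + 3·31167.5 = 93500 μs.

93500 μs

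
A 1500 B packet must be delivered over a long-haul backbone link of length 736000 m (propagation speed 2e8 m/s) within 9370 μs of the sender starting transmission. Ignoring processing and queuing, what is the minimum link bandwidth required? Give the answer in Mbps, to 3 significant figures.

2.11 Mbps

L = 12000 bits.
Propagation delay = 736000 / 200000000 = 3680 μs.
Transmission budget = 9370 − 3680 = 5690 μs.
R ≥ L / t_tx = 12000 bits / 0.00569 s = 2.11 Mbps.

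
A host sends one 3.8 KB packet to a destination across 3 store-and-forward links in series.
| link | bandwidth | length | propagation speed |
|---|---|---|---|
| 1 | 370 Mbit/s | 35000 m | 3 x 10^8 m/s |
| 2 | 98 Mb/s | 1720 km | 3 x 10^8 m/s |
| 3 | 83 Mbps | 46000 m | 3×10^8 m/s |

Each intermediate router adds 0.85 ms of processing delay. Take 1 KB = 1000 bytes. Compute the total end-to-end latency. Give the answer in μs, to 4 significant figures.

8462 μs

L = 30400 bits.
Transmission delays (L/R per hop): 82.1622, 310.204, 366.265 μs; sum = 758.631 μs.
Propagation delays (d/s per hop): 116.667, 5733.33, 153.333 μs; sum = 6003.33 μs.
Processing at 2 router(s): 2 × 0.85 ms = 1700 μs.
End-to-end = 8462 μs.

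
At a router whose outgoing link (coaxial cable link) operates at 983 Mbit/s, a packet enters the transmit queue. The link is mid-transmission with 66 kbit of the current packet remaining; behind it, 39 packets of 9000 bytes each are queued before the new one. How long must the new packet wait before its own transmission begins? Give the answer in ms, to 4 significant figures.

Each queued packet: L/R = 72000/983000000 = 0.0732452 ms.
39 queued → 2.85656 ms.
Plus remaining 66000 bits of current packet: 0.0671414 ms.
Queuing delay = 2.924 ms.

2.924 ms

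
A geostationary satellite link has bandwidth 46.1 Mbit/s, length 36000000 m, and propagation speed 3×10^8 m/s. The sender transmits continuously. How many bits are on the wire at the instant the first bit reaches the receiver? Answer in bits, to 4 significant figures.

5532000 bits

Propagation delay = 36000000 / 300000000 = 0.12 s.
BDP = R × t_prop = 46100000 × 0.12 = 5532000 bits.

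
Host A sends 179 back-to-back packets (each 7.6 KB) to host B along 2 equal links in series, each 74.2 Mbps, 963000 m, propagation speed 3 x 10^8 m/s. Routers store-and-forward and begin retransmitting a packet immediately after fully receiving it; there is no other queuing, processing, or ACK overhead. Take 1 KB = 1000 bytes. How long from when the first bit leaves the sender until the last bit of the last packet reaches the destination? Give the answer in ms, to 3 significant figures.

154 ms

Per-hop transmission t_tx = L/R = 60800/74200000 = 0.819407 ms.
Per-hop propagation t_prop = 963000/300000000 = 3.21 ms.
Pipeline fill: first packet needs 2·t_tx to clear all hops; remaining 178 packets each add one t_tx.
Total = (2+179-1)·t_tx + 2·t_prop = 180·0.819407 + 2·3.21 = 154 ms.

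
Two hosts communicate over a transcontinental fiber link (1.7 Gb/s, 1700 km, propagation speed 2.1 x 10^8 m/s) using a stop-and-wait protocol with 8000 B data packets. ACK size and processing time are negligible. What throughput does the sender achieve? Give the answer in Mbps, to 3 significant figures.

t_tx = L/R = 64000/1700000000 = 3.76471e-05 s.
t_prop = 1700000/210000000 = 0.00809524 s; RTT = 0.0161905 s.
Cycle = t_tx + RTT = 0.0162281 s.
Throughput = L / cycle = 64000 / 0.0162281 = 3.94 Mbps.

3.94 Mbps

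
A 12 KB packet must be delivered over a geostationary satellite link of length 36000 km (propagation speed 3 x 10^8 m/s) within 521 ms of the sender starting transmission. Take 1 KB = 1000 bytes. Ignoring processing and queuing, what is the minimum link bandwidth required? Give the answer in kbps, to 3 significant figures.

239 kbps

L = 96000 bits.
Propagation delay = 36000000 / 300000000 = 120 ms.
Transmission budget = 521 − 120 = 401 ms.
R ≥ L / t_tx = 96000 bits / 0.401 s = 239 kbps.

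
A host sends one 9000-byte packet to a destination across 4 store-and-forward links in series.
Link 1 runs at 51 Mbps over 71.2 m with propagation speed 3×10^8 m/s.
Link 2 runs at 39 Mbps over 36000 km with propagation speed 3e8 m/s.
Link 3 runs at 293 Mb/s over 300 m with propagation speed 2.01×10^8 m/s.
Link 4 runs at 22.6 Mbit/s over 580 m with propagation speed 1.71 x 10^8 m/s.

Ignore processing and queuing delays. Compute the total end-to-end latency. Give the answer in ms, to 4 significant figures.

L = 9000 × 8 = 72000 bits.
Transmission delays (L/R per hop): 1.41176, 1.84615, 0.245734, 3.18584 ms; sum = 6.68949 ms.
Propagation delays (d/s per hop): 0.000237333, 120, 0.00149254, 0.00339181 ms; sum = 120.005 ms.
End-to-end = 126.7 ms.

126.7 ms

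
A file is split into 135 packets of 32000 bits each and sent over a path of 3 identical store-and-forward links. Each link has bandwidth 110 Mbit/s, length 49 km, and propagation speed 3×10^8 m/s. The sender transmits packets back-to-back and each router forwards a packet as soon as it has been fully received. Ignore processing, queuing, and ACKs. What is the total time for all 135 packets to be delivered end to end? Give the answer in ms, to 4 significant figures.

Per-hop transmission t_tx = L/R = 32000/110000000 = 0.290909 ms.
Per-hop propagation t_prop = 49000/300000000 = 0.163333 ms.
Pipeline fill: first packet needs 3·t_tx to clear all hops; remaining 134 packets each add one t_tx.
Total = (3+135-1)·t_tx + 3·t_prop = 137·0.290909 + 3·0.163333 = 40.34 ms.

40.34 ms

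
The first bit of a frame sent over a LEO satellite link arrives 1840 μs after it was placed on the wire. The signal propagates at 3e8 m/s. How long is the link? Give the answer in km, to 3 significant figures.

d = s × t_prop = 300000000 × 0.00184 = 552 km.

552 km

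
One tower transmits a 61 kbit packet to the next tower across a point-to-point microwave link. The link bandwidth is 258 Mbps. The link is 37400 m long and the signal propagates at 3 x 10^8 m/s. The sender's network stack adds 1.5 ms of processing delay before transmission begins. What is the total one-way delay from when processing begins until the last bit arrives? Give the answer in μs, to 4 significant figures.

1861 μs

L = 61000 bits.
Transmission delay = L/R = 61000 / 258000000 = 236.434 μs.
Propagation delay = d/s = 37400 m / 300000000 m/s = 124.667 μs.
Plus processing delay 1.5 ms = 1500 μs.
Total = 1861 μs.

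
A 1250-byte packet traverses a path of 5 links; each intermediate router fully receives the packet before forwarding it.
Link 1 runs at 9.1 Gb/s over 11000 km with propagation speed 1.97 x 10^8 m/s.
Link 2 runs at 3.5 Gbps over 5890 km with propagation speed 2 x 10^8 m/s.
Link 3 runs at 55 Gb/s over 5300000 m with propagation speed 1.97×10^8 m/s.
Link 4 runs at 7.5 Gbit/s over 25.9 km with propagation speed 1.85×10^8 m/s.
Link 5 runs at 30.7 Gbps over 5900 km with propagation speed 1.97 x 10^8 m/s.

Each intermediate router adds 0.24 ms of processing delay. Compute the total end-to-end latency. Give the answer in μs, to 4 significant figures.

L = 1250 × 8 = 10000 bits.
Transmission delays (L/R per hop): 1.0989, 2.85714, 0.181818, 1.33333, 0.325733 μs; sum = 5.79693 μs.
Propagation delays (d/s per hop): 55837.6, 29450, 26903.6, 140, 29949.2 μs; sum = 142280 μs.
Processing at 4 router(s): 4 × 0.24 ms = 960 μs.
End-to-end = 143200 μs.

143200 μs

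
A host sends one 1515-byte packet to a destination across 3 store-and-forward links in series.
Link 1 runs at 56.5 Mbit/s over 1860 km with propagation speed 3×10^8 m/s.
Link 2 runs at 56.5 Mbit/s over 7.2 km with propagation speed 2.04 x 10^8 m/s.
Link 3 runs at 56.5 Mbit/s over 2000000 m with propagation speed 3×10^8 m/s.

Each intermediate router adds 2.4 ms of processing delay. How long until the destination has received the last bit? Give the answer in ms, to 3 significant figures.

L = 1515 × 8 = 12120 bits.
Transmission delay per hop = L/R = 12120/56500000 = 0.214513 ms; 3 hops → 0.64354 ms.
Propagation delays (d/s per hop): 6.2, 0.0352941, 6.66667 ms; sum = 12.902 ms.
Processing at 2 router(s): 2 × 2.4 ms = 4.8 ms.
End-to-end = 18.3 ms.

18.3 ms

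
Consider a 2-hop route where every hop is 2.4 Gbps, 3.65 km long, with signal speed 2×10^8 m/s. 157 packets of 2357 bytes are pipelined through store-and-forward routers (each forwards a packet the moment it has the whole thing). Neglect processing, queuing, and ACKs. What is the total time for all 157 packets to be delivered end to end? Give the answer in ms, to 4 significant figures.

1.278 ms

Per-hop transmission t_tx = L/R = 18856/2400000000 = 0.00785667 ms.
Per-hop propagation t_prop = 3650/200000000 = 0.01825 ms.
Pipeline fill: first packet needs 2·t_tx to clear all hops; remaining 156 packets each add one t_tx.
Total = (2+157-1)·t_tx + 2·t_prop = 158·0.00785667 + 2·0.01825 = 1.278 ms.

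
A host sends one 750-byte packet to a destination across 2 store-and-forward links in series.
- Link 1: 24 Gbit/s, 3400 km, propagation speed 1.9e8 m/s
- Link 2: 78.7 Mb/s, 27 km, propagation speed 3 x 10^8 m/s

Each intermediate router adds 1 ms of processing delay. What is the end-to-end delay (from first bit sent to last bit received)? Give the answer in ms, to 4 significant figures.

L = 750 × 8 = 6000 bits.
Transmission delays (L/R per hop): 0.00025, 0.0762389 ms; sum = 0.0764889 ms.
Propagation delays (d/s per hop): 17.8947, 0.09 ms; sum = 17.9847 ms.
Processing at 1 router(s): 1 × 1 ms = 1 ms.
End-to-end = 19.06 ms.

19.06 ms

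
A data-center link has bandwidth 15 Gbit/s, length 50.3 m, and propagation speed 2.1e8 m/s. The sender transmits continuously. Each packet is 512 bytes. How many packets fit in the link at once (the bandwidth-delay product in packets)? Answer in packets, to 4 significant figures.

0.8772 packets

Propagation delay = 50.3 / 210000000 = 2.39524e-07 s.
BDP = R × t_prop = 15000000000 × 2.39524e-07 = 3592.86 bits.
In packets of 4096 bits: 0.8772 packets.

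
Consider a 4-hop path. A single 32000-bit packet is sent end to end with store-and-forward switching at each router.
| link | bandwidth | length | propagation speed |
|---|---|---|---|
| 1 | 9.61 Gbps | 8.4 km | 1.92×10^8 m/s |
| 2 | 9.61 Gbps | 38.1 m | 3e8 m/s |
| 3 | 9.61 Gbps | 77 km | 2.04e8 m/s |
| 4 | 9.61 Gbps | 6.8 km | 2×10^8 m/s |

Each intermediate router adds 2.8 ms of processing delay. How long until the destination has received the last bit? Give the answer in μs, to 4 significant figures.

8869 μs

Transmission delay per hop = L/R = 32000/9610000000 = 3.32986 μs; 4 hops → 13.3195 μs.
Propagation delays (d/s per hop): 43.75, 0.127, 377.451, 34 μs; sum = 455.328 μs.
Processing at 3 router(s): 3 × 2.8 ms = 8400 μs.
End-to-end = 8869 μs.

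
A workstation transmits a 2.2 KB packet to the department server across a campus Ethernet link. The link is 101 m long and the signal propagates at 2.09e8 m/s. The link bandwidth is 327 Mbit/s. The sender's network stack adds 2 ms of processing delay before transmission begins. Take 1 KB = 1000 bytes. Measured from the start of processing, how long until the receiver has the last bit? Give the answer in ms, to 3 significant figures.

L = 17600 bits.
Transmission delay = L/R = 17600 / 327000000 = 0.0538226 ms.
Propagation delay = d/s = 101 m / 209000000 m/s = 0.000483254 ms.
Plus processing delay 2 ms = 2 ms.
Total = 2.05 ms.

2.05 ms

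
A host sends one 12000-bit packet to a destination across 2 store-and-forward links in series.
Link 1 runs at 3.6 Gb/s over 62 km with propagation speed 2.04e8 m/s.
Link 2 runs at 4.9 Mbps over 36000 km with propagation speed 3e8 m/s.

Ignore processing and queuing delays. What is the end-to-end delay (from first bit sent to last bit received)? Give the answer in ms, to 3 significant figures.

Transmission delays (L/R per hop): 0.00333333, 2.44898 ms; sum = 2.45231 ms.
Propagation delays (d/s per hop): 0.303922, 120 ms; sum = 120.304 ms.
End-to-end = 123 ms.

123 ms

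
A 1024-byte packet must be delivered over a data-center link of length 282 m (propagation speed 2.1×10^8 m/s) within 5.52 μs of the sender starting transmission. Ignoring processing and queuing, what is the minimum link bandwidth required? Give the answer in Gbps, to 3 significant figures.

L = 8192 bits.
Propagation delay = 282 / 210000000 = 1.34286 μs.
Transmission budget = 5.52 − 1.34286 = 4.17714 μs.
R ≥ L / t_tx = 8192 bits / 4.17714e-06 s = 1.96 Gbps.

1.96 Gbps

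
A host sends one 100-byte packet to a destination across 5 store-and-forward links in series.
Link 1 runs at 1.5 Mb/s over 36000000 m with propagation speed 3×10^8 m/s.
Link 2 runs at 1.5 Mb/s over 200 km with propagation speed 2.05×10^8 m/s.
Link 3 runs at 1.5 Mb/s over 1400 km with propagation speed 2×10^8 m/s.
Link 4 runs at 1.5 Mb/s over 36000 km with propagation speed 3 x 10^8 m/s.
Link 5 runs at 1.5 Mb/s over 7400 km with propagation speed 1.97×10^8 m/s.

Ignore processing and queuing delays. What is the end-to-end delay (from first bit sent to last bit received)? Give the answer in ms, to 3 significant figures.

288 ms

L = 100 × 8 = 800 bits.
Transmission delay per hop = L/R = 800/1500000 = 0.533333 ms; 5 hops → 2.66667 ms.
Propagation delays (d/s per hop): 120, 0.97561, 7, 120, 37.5635 ms; sum = 285.539 ms.
End-to-end = 288 ms.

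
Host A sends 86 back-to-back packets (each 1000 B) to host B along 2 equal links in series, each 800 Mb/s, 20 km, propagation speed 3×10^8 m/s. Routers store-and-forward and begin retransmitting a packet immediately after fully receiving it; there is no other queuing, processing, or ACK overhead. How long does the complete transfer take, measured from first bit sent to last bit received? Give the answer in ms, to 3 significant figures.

Per-hop transmission t_tx = L/R = 8000/800000000 = 0.01 ms.
Per-hop propagation t_prop = 20000/300000000 = 0.0666667 ms.
Pipeline fill: first packet needs 2·t_tx to clear all hops; remaining 85 packets each add one t_tx.
Total = (2+86-1)·t_tx + 2·t_prop = 87·0.01 + 2·0.0666667 = 1.00 ms.

1.00 ms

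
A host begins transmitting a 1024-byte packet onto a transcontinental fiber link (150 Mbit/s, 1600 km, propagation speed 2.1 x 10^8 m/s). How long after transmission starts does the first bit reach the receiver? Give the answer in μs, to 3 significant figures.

First bit experiences only propagation delay: d/s = 1600000/210000000 = 7620 μs.

7620 μs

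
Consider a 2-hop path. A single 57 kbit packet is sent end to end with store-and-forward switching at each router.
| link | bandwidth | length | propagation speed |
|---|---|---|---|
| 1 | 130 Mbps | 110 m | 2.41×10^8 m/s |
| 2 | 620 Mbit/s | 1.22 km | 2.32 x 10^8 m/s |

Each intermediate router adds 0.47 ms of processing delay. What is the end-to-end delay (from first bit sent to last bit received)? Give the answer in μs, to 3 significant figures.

L = 57000 bits.
Transmission delays (L/R per hop): 438.462, 91.9355 μs; sum = 530.397 μs.
Propagation delays (d/s per hop): 0.456432, 5.25862 μs; sum = 5.71505 μs.
Processing at 1 router(s): 1 × 0.47 ms = 470 μs.
End-to-end = 1010 μs.

1010 μs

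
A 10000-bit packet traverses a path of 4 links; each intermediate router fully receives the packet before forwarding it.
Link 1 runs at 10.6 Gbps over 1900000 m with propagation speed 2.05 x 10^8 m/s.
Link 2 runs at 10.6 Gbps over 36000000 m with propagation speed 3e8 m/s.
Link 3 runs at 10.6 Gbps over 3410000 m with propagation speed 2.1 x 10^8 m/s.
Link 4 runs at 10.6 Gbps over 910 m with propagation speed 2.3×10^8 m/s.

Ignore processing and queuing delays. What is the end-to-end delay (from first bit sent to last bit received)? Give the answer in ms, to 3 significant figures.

Transmission delay per hop = L/R = 10000/10600000000 = 0.000943396 ms; 4 hops → 0.00377358 ms.
Propagation delays (d/s per hop): 9.26829, 120, 16.2381, 0.00395652 ms; sum = 145.51 ms.
End-to-end = 146 ms.

146 ms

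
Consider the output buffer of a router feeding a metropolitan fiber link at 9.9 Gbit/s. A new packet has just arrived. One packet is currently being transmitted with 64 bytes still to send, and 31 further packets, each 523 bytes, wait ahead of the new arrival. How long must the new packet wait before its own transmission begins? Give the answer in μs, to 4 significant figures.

Each queued packet: L/R = 4184/9900000000 = 0.422626 μs.
31 queued → 13.1014 μs.
Plus remaining 512 bits of current packet: 0.0517172 μs.
Queuing delay = 13.15 μs.

13.15 μs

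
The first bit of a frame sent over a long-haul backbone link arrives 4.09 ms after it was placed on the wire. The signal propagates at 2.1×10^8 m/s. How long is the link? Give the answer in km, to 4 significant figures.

d = s × t_prop = 210000000 × 0.00409 = 858.9 km.

858.9 km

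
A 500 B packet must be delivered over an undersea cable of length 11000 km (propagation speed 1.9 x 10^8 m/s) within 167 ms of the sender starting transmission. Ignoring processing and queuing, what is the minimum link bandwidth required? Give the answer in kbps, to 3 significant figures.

36.7 kbps

L = 4000 bits.
Propagation delay = 11000000 / 190000000 = 57.8947 ms.
Transmission budget = 167 − 57.8947 = 109.105 ms.
R ≥ L / t_tx = 4000 bits / 0.109105 s = 36.7 kbps.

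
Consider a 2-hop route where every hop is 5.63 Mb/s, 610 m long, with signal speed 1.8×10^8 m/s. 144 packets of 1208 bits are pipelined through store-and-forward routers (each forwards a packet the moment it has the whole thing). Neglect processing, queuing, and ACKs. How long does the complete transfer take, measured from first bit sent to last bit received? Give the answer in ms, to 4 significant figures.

31.12 ms

Per-hop transmission t_tx = L/R = 1208/5630000 = 0.214565 ms.
Per-hop propagation t_prop = 610/180000000 = 0.00338889 ms.
Pipeline fill: first packet needs 2·t_tx to clear all hops; remaining 143 packets each add one t_tx.
Total = (2+144-1)·t_tx + 2·t_prop = 145·0.214565 + 2·0.00338889 = 31.12 ms.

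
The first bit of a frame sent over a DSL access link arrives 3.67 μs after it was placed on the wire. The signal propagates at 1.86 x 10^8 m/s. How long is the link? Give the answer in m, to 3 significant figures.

d = s × t_prop = 186000000 × 3.67e-06 = 683 m.

683 m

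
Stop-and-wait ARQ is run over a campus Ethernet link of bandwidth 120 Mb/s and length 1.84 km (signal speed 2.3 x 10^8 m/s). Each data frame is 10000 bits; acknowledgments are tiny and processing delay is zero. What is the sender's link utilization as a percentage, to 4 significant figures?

t_tx = L/R = 10000/120000000 = 8.33333e-05 s.
t_prop = 1840/2.3e+08 = 8e-06 s; RTT = 1.6e-05 s.
Cycle = t_tx + RTT = 9.93333e-05 s.
Utilization = t_tx / cycle = 8.33333e-05/9.93333e-05 = 83.89 %.

83.89 %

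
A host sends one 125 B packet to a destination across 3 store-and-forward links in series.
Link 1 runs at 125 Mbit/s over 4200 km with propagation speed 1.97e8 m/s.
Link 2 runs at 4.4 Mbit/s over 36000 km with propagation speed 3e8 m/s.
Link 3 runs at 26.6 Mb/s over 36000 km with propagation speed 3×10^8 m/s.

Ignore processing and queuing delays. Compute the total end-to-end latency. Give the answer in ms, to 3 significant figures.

262 ms

L = 125 × 8 = 1000 bits.
Transmission delays (L/R per hop): 0.008, 0.227273, 0.037594 ms; sum = 0.272867 ms.
Propagation delays (d/s per hop): 21.3198, 120, 120 ms; sum = 261.32 ms.
End-to-end = 262 ms.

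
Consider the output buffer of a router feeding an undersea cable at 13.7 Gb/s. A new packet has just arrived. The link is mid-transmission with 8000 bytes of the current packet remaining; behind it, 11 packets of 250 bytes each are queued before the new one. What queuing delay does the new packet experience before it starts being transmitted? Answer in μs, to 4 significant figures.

6.277 μs

Each queued packet: L/R = 2000/13700000000 = 0.145985 μs.
11 queued → 1.60584 μs.
Plus remaining 64000 bits of current packet: 4.67153 μs.
Queuing delay = 6.277 μs.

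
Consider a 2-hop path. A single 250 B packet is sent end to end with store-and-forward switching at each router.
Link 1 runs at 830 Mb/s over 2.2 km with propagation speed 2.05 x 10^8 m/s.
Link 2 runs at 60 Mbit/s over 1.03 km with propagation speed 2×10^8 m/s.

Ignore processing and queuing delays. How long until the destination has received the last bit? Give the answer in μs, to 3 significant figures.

L = 250 × 8 = 2000 bits.
Transmission delays (L/R per hop): 2.40964, 33.3333 μs; sum = 35.743 μs.
Propagation delays (d/s per hop): 10.7317, 5.15 μs; sum = 15.8817 μs.
End-to-end = 51.6 μs.

51.6 μs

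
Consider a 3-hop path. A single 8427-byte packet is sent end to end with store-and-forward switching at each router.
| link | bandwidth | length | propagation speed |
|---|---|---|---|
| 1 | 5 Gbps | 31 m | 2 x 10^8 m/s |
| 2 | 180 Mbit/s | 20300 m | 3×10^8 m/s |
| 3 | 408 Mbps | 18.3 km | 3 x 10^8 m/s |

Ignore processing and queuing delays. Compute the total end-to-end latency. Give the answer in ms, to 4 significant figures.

0.6821 ms

L = 8427 × 8 = 67416 bits.
Transmission delays (L/R per hop): 0.0134832, 0.374533, 0.165235 ms; sum = 0.553252 ms.
Propagation delays (d/s per hop): 0.000155, 0.0676667, 0.061 ms; sum = 0.128822 ms.
End-to-end = 0.6821 ms.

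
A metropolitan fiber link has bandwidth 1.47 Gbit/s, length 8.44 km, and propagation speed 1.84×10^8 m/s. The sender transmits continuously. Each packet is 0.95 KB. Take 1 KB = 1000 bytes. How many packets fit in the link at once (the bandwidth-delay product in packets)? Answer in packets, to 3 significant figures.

8.87 packets

Propagation delay = 8440 / 184000000 = 4.58696e-05 s.
BDP = R × t_prop = 1470000000 × 4.58696e-05 = 67428.3 bits.
In packets of 7600 bits: 8.87 packets.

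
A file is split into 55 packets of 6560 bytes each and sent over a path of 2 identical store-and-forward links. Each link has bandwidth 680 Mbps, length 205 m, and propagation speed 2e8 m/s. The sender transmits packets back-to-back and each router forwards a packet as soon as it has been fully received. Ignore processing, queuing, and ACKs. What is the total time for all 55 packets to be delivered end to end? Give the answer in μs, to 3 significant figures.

4320 μs

Per-hop transmission t_tx = L/R = 52480/680000000 = 77.1765 μs.
Per-hop propagation t_prop = 205/200000000 = 1.025 μs.
Pipeline fill: first packet needs 2·t_tx to clear all hops; remaining 54 packets each add one t_tx.
Total = (2+55-1)·t_tx + 2·t_prop = 56·77.1765 + 2·1.025 = 4320 μs.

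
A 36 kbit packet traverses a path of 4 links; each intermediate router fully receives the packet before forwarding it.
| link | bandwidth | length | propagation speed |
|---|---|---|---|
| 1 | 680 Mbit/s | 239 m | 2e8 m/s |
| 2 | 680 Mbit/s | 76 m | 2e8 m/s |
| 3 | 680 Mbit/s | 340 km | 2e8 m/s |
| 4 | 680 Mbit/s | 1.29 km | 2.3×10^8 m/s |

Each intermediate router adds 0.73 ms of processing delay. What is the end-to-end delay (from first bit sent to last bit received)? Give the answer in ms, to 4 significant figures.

4.109 ms

L = 36000 bits.
Transmission delay per hop = L/R = 36000/680000000 = 0.0529412 ms; 4 hops → 0.211765 ms.
Propagation delays (d/s per hop): 0.001195, 0.00038, 1.7, 0.0056087 ms; sum = 1.70718 ms.
Processing at 3 router(s): 3 × 0.73 ms = 2.19 ms.
End-to-end = 4.109 ms.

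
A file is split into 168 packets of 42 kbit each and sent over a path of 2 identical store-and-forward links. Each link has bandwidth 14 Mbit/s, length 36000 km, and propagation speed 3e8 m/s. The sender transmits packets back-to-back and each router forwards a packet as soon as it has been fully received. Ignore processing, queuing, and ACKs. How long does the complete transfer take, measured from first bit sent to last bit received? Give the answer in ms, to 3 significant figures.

Per-hop transmission t_tx = L/R = 42000/14000000 = 3 ms.
Per-hop propagation t_prop = 36000000/300000000 = 120 ms.
Pipeline fill: first packet needs 2·t_tx to clear all hops; remaining 167 packets each add one t_tx.
Total = (2+168-1)·t_tx + 2·t_prop = 169·3 + 2·120 = 747 ms.

747 ms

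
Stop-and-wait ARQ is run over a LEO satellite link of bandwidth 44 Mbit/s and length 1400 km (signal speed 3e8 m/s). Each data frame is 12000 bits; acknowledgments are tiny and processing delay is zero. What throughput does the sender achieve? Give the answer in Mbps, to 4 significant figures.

t_tx = L/R = 12000/44000000 = 0.000272727 s.
t_prop = 1400000/300000000 = 0.00466667 s; RTT = 0.00933333 s.
Cycle = t_tx + RTT = 0.00960606 s.
Throughput = L / cycle = 12000 / 0.00960606 = 1.249 Mbps.

1.249 Mbps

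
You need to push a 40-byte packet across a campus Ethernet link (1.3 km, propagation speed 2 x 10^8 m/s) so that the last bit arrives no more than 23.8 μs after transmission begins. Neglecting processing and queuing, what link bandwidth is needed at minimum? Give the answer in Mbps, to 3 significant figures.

18.5 Mbps

L = 320 bits.
Propagation delay = 1300 / 200000000 = 6.5 μs.
Transmission budget = 23.8 − 6.5 = 17.3 μs.
R ≥ L / t_tx = 320 bits / 1.73e-05 s = 18.5 Mbps.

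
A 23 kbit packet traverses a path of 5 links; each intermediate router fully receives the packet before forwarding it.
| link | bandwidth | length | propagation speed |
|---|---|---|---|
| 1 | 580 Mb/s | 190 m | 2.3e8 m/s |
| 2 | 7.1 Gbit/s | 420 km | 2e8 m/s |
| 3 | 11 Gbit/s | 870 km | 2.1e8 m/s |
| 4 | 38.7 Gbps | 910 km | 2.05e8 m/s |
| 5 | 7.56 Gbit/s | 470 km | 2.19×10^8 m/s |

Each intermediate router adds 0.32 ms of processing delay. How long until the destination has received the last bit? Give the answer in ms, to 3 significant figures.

L = 23000 bits.
Transmission delays (L/R per hop): 0.0396552, 0.00323944, 0.00209091, 0.000594315, 0.00304233 ms; sum = 0.0486222 ms.
Propagation delays (d/s per hop): 0.000826087, 2.1, 4.14286, 4.43902, 2.14612 ms; sum = 12.8288 ms.
Processing at 4 router(s): 4 × 0.32 ms = 1.28 ms.
End-to-end = 14.2 ms.

14.2 ms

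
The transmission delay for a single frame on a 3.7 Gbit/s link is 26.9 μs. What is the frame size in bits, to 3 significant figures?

99500 bits

L = R × t_tx = 3700000000 b/s × 2.69e-05 s = 99530 bits.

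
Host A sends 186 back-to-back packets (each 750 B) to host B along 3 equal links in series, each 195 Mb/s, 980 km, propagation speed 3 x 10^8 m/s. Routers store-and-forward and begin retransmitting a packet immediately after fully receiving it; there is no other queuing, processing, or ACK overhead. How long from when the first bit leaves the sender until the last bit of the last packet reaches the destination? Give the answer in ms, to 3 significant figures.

Per-hop transmission t_tx = L/R = 6000/195000000 = 0.0307692 ms.
Per-hop propagation t_prop = 980000/300000000 = 3.26667 ms.
Pipeline fill: first packet needs 3·t_tx to clear all hops; remaining 185 packets each add one t_tx.
Total = (3+186-1)·t_tx + 3·t_prop = 188·0.0307692 + 3·3.26667 = 15.6 ms.

15.6 ms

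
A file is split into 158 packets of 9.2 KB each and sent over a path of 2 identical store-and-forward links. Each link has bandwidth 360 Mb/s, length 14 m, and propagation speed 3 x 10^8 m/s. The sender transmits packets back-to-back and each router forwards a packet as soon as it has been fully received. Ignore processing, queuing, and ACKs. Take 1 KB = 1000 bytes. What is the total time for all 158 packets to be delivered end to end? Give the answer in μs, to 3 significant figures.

Per-hop transmission t_tx = L/R = 73600/360000000 = 204.444 μs.
Per-hop propagation t_prop = 14/300000000 = 0.0466667 μs.
Pipeline fill: first packet needs 2·t_tx to clear all hops; remaining 157 packets each add one t_tx.
Total = (2+158-1)·t_tx + 2·t_prop = 159·204.444 + 2·0.0466667 = 32500 μs.

32500 μs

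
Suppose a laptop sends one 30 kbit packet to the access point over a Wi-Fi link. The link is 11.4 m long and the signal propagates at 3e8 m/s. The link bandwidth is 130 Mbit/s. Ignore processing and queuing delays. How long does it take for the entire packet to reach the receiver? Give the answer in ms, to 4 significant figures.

0.2308 ms

L = 30000 bits.
Transmission delay = L/R = 30000 / 130000000 = 0.230769 ms.
Propagation delay = d/s = 11.4 m / 300000000 m/s = 3.8e-05 ms.
Total = 0.2308 ms.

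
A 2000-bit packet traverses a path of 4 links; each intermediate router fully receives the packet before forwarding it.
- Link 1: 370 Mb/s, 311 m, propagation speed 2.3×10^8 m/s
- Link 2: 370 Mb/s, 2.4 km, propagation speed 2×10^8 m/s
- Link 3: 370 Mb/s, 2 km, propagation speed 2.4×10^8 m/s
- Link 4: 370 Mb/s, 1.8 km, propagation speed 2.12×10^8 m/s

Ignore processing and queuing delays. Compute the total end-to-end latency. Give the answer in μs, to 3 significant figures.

51.8 μs

Transmission delay per hop = L/R = 2000/370000000 = 5.40541 μs; 4 hops → 21.6216 μs.
Propagation delays (d/s per hop): 1.35217, 12, 8.33333, 8.49057 μs; sum = 30.1761 μs.
End-to-end = 51.8 μs.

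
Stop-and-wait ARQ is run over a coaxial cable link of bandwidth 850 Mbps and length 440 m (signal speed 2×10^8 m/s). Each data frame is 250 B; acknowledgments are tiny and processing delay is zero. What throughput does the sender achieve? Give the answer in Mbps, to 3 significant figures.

296 Mbps

t_tx = L/R = 2000/850000000 = 2.35294e-06 s.
t_prop = 440/200000000 = 2.2e-06 s; RTT = 4.4e-06 s.
Cycle = t_tx + RTT = 6.75294e-06 s.
Throughput = L / cycle = 2000 / 6.75294e-06 = 296 Mbps.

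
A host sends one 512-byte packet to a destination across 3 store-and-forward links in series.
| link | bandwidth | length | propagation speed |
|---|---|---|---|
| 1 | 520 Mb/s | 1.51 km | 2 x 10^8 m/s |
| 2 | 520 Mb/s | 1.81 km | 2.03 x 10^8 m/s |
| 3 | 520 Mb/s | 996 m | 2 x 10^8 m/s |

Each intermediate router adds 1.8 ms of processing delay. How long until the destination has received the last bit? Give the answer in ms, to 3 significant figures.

3.65 ms

L = 512 × 8 = 4096 bits.
Transmission delay per hop = L/R = 4096/520000000 = 0.00787692 ms; 3 hops → 0.0236308 ms.
Propagation delays (d/s per hop): 0.00755, 0.00891626, 0.00498 ms; sum = 0.0214463 ms.
Processing at 2 router(s): 2 × 1.8 ms = 3.6 ms.
End-to-end = 3.65 ms.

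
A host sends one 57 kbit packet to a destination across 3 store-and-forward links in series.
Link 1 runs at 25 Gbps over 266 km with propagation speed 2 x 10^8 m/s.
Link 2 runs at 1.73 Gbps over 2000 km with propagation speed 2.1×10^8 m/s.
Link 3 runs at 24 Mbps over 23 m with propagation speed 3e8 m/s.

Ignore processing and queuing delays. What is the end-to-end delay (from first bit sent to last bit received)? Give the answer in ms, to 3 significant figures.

13.3 ms

L = 57000 bits.
Transmission delays (L/R per hop): 0.00228, 0.032948, 2.375 ms; sum = 2.41023 ms.
Propagation delays (d/s per hop): 1.33, 9.52381, 7.66667e-05 ms; sum = 10.8539 ms.
End-to-end = 13.3 ms.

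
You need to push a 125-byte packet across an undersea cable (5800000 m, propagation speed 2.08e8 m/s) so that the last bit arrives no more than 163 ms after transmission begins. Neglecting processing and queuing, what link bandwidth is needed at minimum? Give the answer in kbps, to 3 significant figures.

L = 1000 bits.
Propagation delay = 5800000 / 208000000 = 27.8846 ms.
Transmission budget = 163 − 27.8846 = 135.115 ms.
R ≥ L / t_tx = 1000 bits / 0.135115 s = 7.40 kbps.

7.40 kbps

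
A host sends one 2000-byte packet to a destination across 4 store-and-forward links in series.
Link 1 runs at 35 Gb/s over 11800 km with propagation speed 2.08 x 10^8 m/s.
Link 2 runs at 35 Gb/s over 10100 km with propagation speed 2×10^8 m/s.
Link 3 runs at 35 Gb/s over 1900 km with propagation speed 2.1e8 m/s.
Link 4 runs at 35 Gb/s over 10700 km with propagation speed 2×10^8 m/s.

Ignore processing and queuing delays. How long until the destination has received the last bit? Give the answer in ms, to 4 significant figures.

L = 2000 × 8 = 16000 bits.
Transmission delay per hop = L/R = 16000/35000000000 = 0.000457143 ms; 4 hops → 0.00182857 ms.
Propagation delays (d/s per hop): 56.7308, 50.5, 9.04762, 53.5 ms; sum = 169.778 ms.
End-to-end = 169.8 ms.

169.8 ms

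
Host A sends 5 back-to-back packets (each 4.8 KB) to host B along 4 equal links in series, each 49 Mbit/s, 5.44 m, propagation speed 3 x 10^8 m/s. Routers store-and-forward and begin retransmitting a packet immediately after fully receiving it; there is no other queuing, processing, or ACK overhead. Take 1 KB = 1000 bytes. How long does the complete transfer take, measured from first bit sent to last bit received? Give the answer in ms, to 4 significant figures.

Per-hop transmission t_tx = L/R = 38400/49000000 = 0.783673 ms.
Per-hop propagation t_prop = 5.44/300000000 = 1.81333e-05 ms.
Pipeline fill: first packet needs 4·t_tx to clear all hops; remaining 4 packets each add one t_tx.
Total = (4+5-1)·t_tx + 4·t_prop = 8·0.783673 + 4·1.81333e-05 = 6.269 ms.

6.269 ms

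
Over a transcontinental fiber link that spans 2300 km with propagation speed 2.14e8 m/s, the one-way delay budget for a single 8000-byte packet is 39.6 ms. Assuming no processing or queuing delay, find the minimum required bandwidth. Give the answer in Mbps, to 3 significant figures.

L = 64000 bits.
Propagation delay = 2300000 / 214000000 = 10.7477 ms.
Transmission budget = 39.6 − 10.7477 = 28.8523 ms.
R ≥ L / t_tx = 64000 bits / 0.0288523 s = 2.22 Mbps.

2.22 Mbps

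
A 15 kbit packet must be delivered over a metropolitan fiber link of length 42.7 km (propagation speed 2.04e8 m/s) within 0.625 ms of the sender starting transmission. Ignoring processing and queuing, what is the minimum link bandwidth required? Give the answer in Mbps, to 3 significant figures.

36.1 Mbps

Propagation delay = 42700 / 204000000 = 0.209314 ms.
Transmission budget = 0.625 − 0.209314 = 0.415686 ms.
R ≥ L / t_tx = 15000 bits / 0.000415686 s = 36.1 Mbps.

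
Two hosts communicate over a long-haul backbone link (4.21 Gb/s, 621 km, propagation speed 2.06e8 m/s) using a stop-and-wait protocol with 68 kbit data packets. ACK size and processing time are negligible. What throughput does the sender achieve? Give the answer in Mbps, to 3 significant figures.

t_tx = L/R = 68000/4210000000 = 1.6152e-05 s.
t_prop = 621000/206000000 = 0.00301456 s; RTT = 0.00602913 s.
Cycle = t_tx + RTT = 0.00604528 s.
Throughput = L / cycle = 68000 / 0.00604528 = 11.2 Mbps.

11.2 Mbps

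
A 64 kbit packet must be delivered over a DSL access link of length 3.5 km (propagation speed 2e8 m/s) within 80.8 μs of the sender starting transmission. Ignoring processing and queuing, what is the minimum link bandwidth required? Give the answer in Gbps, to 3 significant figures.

Propagation delay = 3500 / 200000000 = 17.5 μs.
Transmission budget = 80.8 − 17.5 = 63.3 μs.
R ≥ L / t_tx = 64000 bits / 6.33e-05 s = 1.01 Gbps.

1.01 Gbps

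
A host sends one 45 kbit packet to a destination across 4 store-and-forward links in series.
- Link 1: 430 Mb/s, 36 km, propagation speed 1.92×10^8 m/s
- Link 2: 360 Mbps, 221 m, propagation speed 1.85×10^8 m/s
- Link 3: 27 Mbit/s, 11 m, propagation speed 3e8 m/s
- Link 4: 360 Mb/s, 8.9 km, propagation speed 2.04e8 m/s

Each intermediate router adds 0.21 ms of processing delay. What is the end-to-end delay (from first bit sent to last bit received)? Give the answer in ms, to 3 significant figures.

L = 45000 bits.
Transmission delays (L/R per hop): 0.104651, 0.125, 1.66667, 0.125 ms; sum = 2.02132 ms.
Propagation delays (d/s per hop): 0.1875, 0.00119459, 3.66667e-05, 0.0436275 ms; sum = 0.232359 ms.
Processing at 3 router(s): 3 × 0.21 ms = 0.63 ms.
End-to-end = 2.88 ms.

2.88 ms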